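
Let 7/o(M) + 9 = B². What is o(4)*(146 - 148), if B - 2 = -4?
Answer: 14/5 ≈ 2.8000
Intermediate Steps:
B = -2 (B = 2 - 4 = -2)
o(M) = -7/5 (o(M) = 7/(-9 + (-2)²) = 7/(-9 + 4) = 7/(-5) = 7*(-⅕) = -7/5)
o(4)*(146 - 148) = -7*(146 - 148)/5 = -7/5*(-2) = 14/5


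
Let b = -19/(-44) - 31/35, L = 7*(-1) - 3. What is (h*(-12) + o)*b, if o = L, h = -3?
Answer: -9087/770 ≈ -11.801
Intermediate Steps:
L = -10 (L = -7 - 3 = -10)
b = -699/1540 (b = -19*(-1/44) - 31*1/35 = 19/44 - 31/35 = -699/1540 ≈ -0.45390)
o = -10
(h*(-12) + o)*b = (-3*(-12) - 10)*(-699/1540) = (36 - 10)*(-699/1540) = 26*(-699/1540) = -9087/770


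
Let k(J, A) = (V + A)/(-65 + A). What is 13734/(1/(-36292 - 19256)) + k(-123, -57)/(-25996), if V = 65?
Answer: -302441819317847/396439 ≈ -7.6290e+8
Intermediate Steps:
k(J, A) = (65 + A)/(-65 + A)
13734/(1/(-36292 - 19256)) + k(-123, -57)/(-25996) = 13734/(1/(-36292 - 19256)) + ((65 - 57)/(-65 - 57))/(-25996) = 13734/(1/(-55548)) + (8/(-122))*(-1/25996) = 13734/(-1/55548) - 1/122*8*(-1/25996) = 13734*(-55548) - 4/61*(-1/25996) = -762896232 + 1/396439 = -302441819317847/396439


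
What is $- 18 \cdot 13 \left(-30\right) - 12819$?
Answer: $-5799$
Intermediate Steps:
$- 18 \cdot 13 \left(-30\right) - 12819 = \left(-18\right) \left(-390\right) - 12819 = 7020 - 12819 = -5799$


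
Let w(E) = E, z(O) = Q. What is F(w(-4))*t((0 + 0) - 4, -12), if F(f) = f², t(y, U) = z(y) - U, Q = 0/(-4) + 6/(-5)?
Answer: 864/5 ≈ 172.80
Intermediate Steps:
Q = -6/5 (Q = 0*(-¼) + 6*(-⅕) = 0 - 6/5 = -6/5 ≈ -1.2000)
z(O) = -6/5
t(y, U) = -6/5 - U
F(w(-4))*t((0 + 0) - 4, -12) = (-4)²*(-6/5 - 1*(-12)) = 16*(-6/5 + 12) = 16*(54/5) = 864/5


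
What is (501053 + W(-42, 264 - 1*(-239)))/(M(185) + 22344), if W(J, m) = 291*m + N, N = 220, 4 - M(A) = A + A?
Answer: 107941/3663 ≈ 29.468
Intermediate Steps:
M(A) = 4 - 2*A (M(A) = 4 - (A + A) = 4 - 2*A)
W(J, m) = 220 + 291*m (W(J, m) = 291*m + 220 = 220 + 291*m)
(501053 + W(-42, 264 - 1*(-239)))/(M(185) + 22344) = (501053 + (220 + 291*(264 - 1*(-239))))/((4 - 2*185) + 22344) = (501053 + (220 + 291*(264 + 239)))/((4 - 370) + 22344) = (501053 + (220 + 291*503))/(-366 + 22344) = (501053 + (220 + 146373))/21978 = (501053 + 146593)*(1/21978) = 647646*(1/21978) = 107941/3663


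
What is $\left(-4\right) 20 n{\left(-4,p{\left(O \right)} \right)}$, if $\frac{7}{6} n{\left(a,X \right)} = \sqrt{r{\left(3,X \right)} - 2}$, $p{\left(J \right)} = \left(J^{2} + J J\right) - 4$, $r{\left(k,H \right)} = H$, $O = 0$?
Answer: $- \frac{480 i \sqrt{6}}{7} \approx - 167.97 i$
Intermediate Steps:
$p{\left(J \right)} = -4 + 2 J^{2}$ ($p{\left(J \right)} = \left(J^{2} + J^{2}\right) - 4 = 2 J^{2} - 4 = -4 + 2 J^{2}$)
$n{\left(a,X \right)} = \frac{6 \sqrt{-2 + X}}{7}$ ($n{\left(a,X \right)} = \frac{6 \sqrt{X - 2}}{7} = \frac{6 \sqrt{-2 + X}}{7}$)
$\left(-4\right) 20 n{\left(-4,p{\left(O \right)} \right)} = \left(-4\right) 20 \frac{6 \sqrt{-2 - \left(4 - 2 \cdot 0^{2}\right)}}{7} = - 80 \frac{6 \sqrt{-2 + \left(-4 + 2 \cdot 0\right)}}{7} = - 80 \frac{6 \sqrt{-2 + \left(-4 + 0\right)}}{7} = - 80 \frac{6 \sqrt{-2 - 4}}{7} = - 80 \frac{6 \sqrt{-6}}{7} = - 80 \frac{6 i \sqrt{6}}{7} = - \frac{480 i \sqrt{6}}{7}$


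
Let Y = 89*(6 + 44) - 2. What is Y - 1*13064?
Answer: -8616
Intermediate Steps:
Y = 4448 (Y = 89*50 - 2 = 4450 - 2 = 4448)
Y - 1*13064 = 4448 - 1*13064 = 4448 - 13064 = -8616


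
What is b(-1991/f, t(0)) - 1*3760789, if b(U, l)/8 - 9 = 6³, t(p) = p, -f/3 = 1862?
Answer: -3758989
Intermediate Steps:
f = -5586 (f = -3*1862 = -5586)
b(U, l) = 1800 (b(U, l) = 72 + 8*6³ = 72 + 8*216 = 72 + 1728 = 1800)
b(-1991/f, t(0)) - 1*3760789 = 1800 - 1*3760789 = 1800 - 3760789 = -3758989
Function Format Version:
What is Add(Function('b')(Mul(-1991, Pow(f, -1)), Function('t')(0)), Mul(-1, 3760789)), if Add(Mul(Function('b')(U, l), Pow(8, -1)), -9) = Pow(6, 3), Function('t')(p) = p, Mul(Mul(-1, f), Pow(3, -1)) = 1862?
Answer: -3758989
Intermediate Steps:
f = -5586 (f = Mul(-3, 1862) = -5586)
Function('b')(U, l) = 1800 (Function('b')(U, l) = Add(72, Mul(8, Pow(6, 3))) = Add(72, Mul(8, 216)) = Add(72, 1728) = 1800)
Add(Function('b')(Mul(-1991, Pow(f, -1)), Function('t')(0)), Mul(-1, 3760789)) = Add(1800, Mul(-1, 3760789)) = Add(1800, -3760789) = -3758989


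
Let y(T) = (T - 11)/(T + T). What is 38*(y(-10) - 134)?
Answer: -50521/10 ≈ -5052.1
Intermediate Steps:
y(T) = (-11 + T)/(2*T) (y(T) = (-11 + T)/((2*T)) = (-11 + T)*(1/(2*T)) = (-11 + T)/(2*T))
38*(y(-10) - 134) = 38*((½)*(-11 - 10)/(-10) - 134) = 38*((½)*(-⅒)*(-21) - 134) = 38*(21/20 - 134) = 38*(-2659/20) = -50521/10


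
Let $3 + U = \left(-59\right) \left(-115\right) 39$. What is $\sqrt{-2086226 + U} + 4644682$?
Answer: $4644682 + i \sqrt{1821614} \approx 4.6447 \cdot 10^{6} + 1349.7 i$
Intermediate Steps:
$U = 264612$ ($U = -3 + \left(-59\right) \left(-115\right) 39 = -3 + 6785 \cdot 39 = -3 + 264615 = 264612$)
$\sqrt{-2086226 + U} + 4644682 = \sqrt{-2086226 + 264612} + 4644682 = \sqrt{-1821614} + 4644682 = i \sqrt{1821614} + 4644682 = 4644682 + i \sqrt{1821614}$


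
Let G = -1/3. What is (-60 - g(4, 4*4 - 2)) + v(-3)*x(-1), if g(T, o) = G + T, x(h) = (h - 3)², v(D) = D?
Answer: -335/3 ≈ -111.67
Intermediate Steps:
G = -⅓ (G = -1*⅓ = -⅓ ≈ -0.33333)
x(h) = (-3 + h)²
g(T, o) = -⅓ + T
(-60 - g(4, 4*4 - 2)) + v(-3)*x(-1) = (-60 - (-⅓ + 4)) - 3*(-3 - 1)² = (-60 - 1*11/3) - 3*(-4)² = (-60 - 11/3) - 3*16 = -191/3 - 48 = -335/3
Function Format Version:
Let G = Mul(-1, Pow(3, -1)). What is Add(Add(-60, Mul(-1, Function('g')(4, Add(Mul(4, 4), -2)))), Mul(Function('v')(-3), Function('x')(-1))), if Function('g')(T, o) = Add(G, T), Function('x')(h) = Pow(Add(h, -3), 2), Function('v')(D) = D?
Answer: Rational(-335, 3) ≈ -111.67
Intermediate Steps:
G = Rational(-1, 3) (G = Mul(-1, Rational(1, 3)) = Rational(-1, 3) ≈ -0.33333)
Function('x')(h) = Pow(Add(-3, h), 2)
Function('g')(T, o) = Add(Rational(-1, 3), T)
Add(Add(-60, Mul(-1, Function('g')(4, Add(Mul(4, 4), -2)))), Mul(Function('v')(-3), Function('x')(-1))) = Add(Add(-60, Mul(-1, Add(Rational(-1, 3), 4))), Mul(-3, Pow(Add(-3, -1), 2))) = Add(Add(-60, Mul(-1, Rational(11, 3))), Mul(-3, Pow(-4, 2))) = Add(Add(-60, Rational(-11, 3)), Mul(-3, 16)) = Add(Rational(-191, 3), -48) = Rational(-335, 3)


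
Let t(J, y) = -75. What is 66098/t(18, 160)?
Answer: -66098/75 ≈ -881.31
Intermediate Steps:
66098/t(18, 160) = 66098/(-75) = 66098*(-1/75) = -66098/75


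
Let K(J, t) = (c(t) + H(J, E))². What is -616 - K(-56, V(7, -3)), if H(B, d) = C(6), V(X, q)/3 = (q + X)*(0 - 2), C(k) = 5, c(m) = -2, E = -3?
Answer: -625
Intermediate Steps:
V(X, q) = -6*X - 6*q (V(X, q) = 3*((q + X)*(0 - 2)) = 3*((X + q)*(-2)) = 3*(-2*X - 2*q) = -6*X - 6*q)
H(B, d) = 5
K(J, t) = 9 (K(J, t) = (-2 + 5)² = 3² = 9)
-616 - K(-56, V(7, -3)) = -616 - 1*9 = -616 - 9 = -625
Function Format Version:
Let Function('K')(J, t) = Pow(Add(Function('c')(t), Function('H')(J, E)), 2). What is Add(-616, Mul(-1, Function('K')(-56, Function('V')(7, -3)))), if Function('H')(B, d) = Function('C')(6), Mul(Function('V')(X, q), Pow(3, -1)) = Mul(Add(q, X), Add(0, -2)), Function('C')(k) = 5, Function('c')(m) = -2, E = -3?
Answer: -625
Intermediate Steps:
Function('V')(X, q) = Add(Mul(-6, X), Mul(-6, q)) (Function('V')(X, q) = Mul(3, Mul(Add(q, X), Add(0, -2))) = Mul(3, Mul(Add(X, q), -2)) = Mul(3, Add(Mul(-2, X), Mul(-2, q))) = Add(Mul(-6, X), Mul(-6, q)))
Function('H')(B, d) = 5
Function('K')(J, t) = 9 (Function('K')(J, t) = Pow(Add(-2, 5), 2) = Pow(3, 2) = 9)
Add(-616, Mul(-1, Function('K')(-56, Function('V')(7, -3)))) = Add(-616, Mul(-1, 9)) = Add(-616, -9) = -625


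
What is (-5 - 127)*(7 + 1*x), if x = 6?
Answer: -1716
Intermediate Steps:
(-5 - 127)*(7 + 1*x) = (-5 - 127)*(7 + 1*6) = -132*(7 + 6) = -132*13 = -1716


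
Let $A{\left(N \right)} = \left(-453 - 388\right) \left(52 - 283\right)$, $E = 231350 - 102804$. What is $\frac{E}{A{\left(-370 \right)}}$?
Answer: $\frac{11686}{17661} \approx 0.66168$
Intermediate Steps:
$E = 128546$
$A{\left(N \right)} = 194271$ ($A{\left(N \right)} = \left(-841\right) \left(-231\right) = 194271$)
$\frac{E}{A{\left(-370 \right)}} = \frac{128546}{194271} = 128546 \cdot \frac{1}{194271} = \frac{11686}{17661}$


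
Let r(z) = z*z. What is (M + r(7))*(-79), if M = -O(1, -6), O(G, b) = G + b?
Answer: -4266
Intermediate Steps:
r(z) = z²
M = 5 (M = -(1 - 6) = -1*(-5) = 5)
(M + r(7))*(-79) = (5 + 7²)*(-79) = (5 + 49)*(-79) = 54*(-79) = -4266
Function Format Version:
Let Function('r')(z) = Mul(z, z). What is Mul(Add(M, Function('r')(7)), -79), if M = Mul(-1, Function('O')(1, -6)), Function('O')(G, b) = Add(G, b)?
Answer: -4266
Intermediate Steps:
Function('r')(z) = Pow(z, 2)
M = 5 (M = Mul(-1, Add(1, -6)) = Mul(-1, -5) = 5)
Mul(Add(M, Function('r')(7)), -79) = Mul(Add(5, Pow(7, 2)), -79) = Mul(Add(5, 49), -79) = Mul(54, -79) = -4266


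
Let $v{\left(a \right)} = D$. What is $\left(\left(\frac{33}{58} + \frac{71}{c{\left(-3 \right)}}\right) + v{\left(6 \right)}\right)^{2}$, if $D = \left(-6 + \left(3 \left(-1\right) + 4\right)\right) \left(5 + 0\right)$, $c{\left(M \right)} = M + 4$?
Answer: $\frac{7295401}{3364} \approx 2168.7$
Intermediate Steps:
$c{\left(M \right)} = 4 + M$
$D = -25$ ($D = \left(-6 + \left(-3 + 4\right)\right) 5 = \left(-6 + 1\right) 5 = \left(-5\right) 5 = -25$)
$v{\left(a \right)} = -25$
$\left(\left(\frac{33}{58} + \frac{71}{c{\left(-3 \right)}}\right) + v{\left(6 \right)}\right)^{2} = \left(\left(\frac{33}{58} + \frac{71}{4 - 3}\right) - 25\right)^{2} = \left(\left(33 \cdot \frac{1}{58} + \frac{71}{1}\right) - 25\right)^{2} = \left(\left(\frac{33}{58} + 71 \cdot 1\right) - 25\right)^{2} = \left(\left(\frac{33}{58} + 71\right) - 25\right)^{2} = \left(\frac{4151}{58} - 25\right)^{2} = \left(\frac{2701}{58}\right)^{2} = \frac{7295401}{3364}$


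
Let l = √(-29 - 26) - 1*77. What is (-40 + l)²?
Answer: (117 - I*√55)² ≈ 13634.0 - 1735.4*I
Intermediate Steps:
l = -77 + I*√55 (l = √(-55) - 77 = I*√55 - 77 = -77 + I*√55 ≈ -77.0 + 7.4162*I)
(-40 + l)² = (-40 + (-77 + I*√55))² = (-117 + I*√55)²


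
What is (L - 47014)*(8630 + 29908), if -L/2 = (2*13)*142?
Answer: -2096390124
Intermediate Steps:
L = -7384 (L = -2*2*13*142 = -52*142 = -2*3692 = -7384)
(L - 47014)*(8630 + 29908) = (-7384 - 47014)*(8630 + 29908) = -54398*38538 = -2096390124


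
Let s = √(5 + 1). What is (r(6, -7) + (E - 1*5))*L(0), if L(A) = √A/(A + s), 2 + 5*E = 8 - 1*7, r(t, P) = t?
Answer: 0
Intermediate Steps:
s = √6 ≈ 2.4495
E = -⅕ (E = -⅖ + (8 - 1*7)/5 = -⅖ + (8 - 7)/5 = -⅖ + (⅕)*1 = -⅖ + ⅕ = -⅕ ≈ -0.20000)
L(A) = √A/(A + √6)
(r(6, -7) + (E - 1*5))*L(0) = (6 + (-⅕ - 1*5))*(√0/(0 + √6)) = (6 + (-⅕ - 5))*(0/(√6)) = (6 - 26/5)*(0*(√6/6)) = (⅘)*0 = 0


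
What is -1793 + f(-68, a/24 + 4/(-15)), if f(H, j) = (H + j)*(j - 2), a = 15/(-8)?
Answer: -1504738439/921600 ≈ -1632.7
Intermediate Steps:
a = -15/8 (a = 15*(-⅛) = -15/8 ≈ -1.8750)
f(H, j) = (-2 + j)*(H + j) (f(H, j) = (H + j)*(-2 + j) = (-2 + j)*(H + j))
-1793 + f(-68, a/24 + 4/(-15)) = -1793 + ((-15/8/24 + 4/(-15))² - 2*(-68) - 2*(-15/8/24 + 4/(-15)) - 68*(-15/8/24 + 4/(-15))) = -1793 + ((-15/8*1/24 + 4*(-1/15))² + 136 - 2*(-15/8*1/24 + 4*(-1/15)) - 68*(-15/8*1/24 + 4*(-1/15))) = -1793 + ((-5/64 - 4/15)² + 136 - 2*(-5/64 - 4/15) - 68*(-5/64 - 4/15)) = -1793 + ((-331/960)² + 136 - 2*(-331/960) - 68*(-331/960)) = -1793 + (109561/921600 + 136 + 331/480 + 5627/240) = -1793 + 147690361/921600 = -1504738439/921600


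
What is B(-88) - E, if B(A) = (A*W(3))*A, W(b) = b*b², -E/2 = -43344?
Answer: 122400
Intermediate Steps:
E = 86688 (E = -2*(-43344) = 86688)
W(b) = b³
B(A) = 27*A² (B(A) = (A*3³)*A = (A*27)*A = (27*A)*A = 27*A²)
B(-88) - E = 27*(-88)² - 1*86688 = 27*7744 - 86688 = 209088 - 86688 = 122400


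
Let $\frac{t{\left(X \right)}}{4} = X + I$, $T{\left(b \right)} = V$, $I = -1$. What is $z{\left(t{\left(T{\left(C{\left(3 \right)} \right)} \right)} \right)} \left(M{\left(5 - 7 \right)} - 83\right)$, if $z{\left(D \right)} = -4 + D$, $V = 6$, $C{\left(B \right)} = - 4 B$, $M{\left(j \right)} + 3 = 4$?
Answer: $-1312$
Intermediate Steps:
$M{\left(j \right)} = 1$ ($M{\left(j \right)} = -3 + 4 = 1$)
$T{\left(b \right)} = 6$
$t{\left(X \right)} = -4 + 4 X$ ($t{\left(X \right)} = 4 \left(X - 1\right) = 4 \left(-1 + X\right) = -4 + 4 X$)
$z{\left(t{\left(T{\left(C{\left(3 \right)} \right)} \right)} \right)} \left(M{\left(5 - 7 \right)} - 83\right) = \left(-4 + \left(-4 + 4 \cdot 6\right)\right) \left(1 - 83\right) = \left(-4 + \left(-4 + 24\right)\right) \left(-82\right) = \left(-4 + 20\right) \left(-82\right) = 16 \left(-82\right) = -1312$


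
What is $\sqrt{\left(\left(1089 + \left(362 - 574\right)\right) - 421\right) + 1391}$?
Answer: $\sqrt{1847} \approx 42.977$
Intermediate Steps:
$\sqrt{\left(\left(1089 + \left(362 - 574\right)\right) - 421\right) + 1391} = \sqrt{\left(\left(1089 - 212\right) - 421\right) + 1391} = \sqrt{\left(877 - 421\right) + 1391} = \sqrt{456 + 1391} = \sqrt{1847}$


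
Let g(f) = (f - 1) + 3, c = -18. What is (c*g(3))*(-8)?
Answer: 720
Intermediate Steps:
g(f) = 2 + f (g(f) = (-1 + f) + 3 = 2 + f)
(c*g(3))*(-8) = -18*(2 + 3)*(-8) = -18*5*(-8) = -90*(-8) = 720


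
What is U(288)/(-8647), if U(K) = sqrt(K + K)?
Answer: -24/8647 ≈ -0.0027755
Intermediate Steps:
U(K) = sqrt(2)*sqrt(K) (U(K) = sqrt(2*K) = sqrt(2)*sqrt(K))
U(288)/(-8647) = (sqrt(2)*sqrt(288))/(-8647) = (sqrt(2)*(12*sqrt(2)))*(-1/8647) = 24*(-1/8647) = -24/8647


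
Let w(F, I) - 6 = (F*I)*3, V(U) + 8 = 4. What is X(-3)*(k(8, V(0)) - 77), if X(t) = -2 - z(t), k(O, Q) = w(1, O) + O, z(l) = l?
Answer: -39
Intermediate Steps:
V(U) = -4 (V(U) = -8 + 4 = -4)
w(F, I) = 6 + 3*F*I (w(F, I) = 6 + (F*I)*3 = 6 + 3*F*I)
k(O, Q) = 6 + 4*O (k(O, Q) = (6 + 3*1*O) + O = (6 + 3*O) + O = 6 + 4*O)
X(t) = -2 - t
X(-3)*(k(8, V(0)) - 77) = (-2 - 1*(-3))*((6 + 4*8) - 77) = (-2 + 3)*((6 + 32) - 77) = 1*(38 - 77) = 1*(-39) = -39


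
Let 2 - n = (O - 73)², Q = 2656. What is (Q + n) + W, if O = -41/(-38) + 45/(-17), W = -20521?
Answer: -9774960949/417316 ≈ -23423.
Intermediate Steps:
O = -1013/646 (O = -41*(-1/38) + 45*(-1/17) = 41/38 - 45/17 = -1013/646 ≈ -1.5681)
n = -2319610609/417316 (n = 2 - (-1013/646 - 73)² = 2 - (-48171/646)² = 2 - 1*2320445241/417316 = 2 - 2320445241/417316 = -2319610609/417316 ≈ -5558.4)
(Q + n) + W = (2656 - 2319610609/417316) - 20521 = -1211219313/417316 - 20521 = -9774960949/417316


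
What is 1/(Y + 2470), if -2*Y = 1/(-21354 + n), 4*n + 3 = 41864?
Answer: 43555/107580852 ≈ 0.00040486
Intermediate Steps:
n = 41861/4 (n = -3/4 + (1/4)*41864 = -3/4 + 10466 = 41861/4 ≈ 10465.)
Y = 2/43555 (Y = -1/(2*(-21354 + 41861/4)) = -1/(2*(-43555/4)) = -1/2*(-4/43555) = 2/43555 ≈ 4.5919e-5)
1/(Y + 2470) = 1/(2/43555 + 2470) = 1/(107580852/43555) = 43555/107580852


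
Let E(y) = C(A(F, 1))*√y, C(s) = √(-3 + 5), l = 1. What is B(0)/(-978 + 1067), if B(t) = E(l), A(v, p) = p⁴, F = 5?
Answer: √2/89 ≈ 0.015890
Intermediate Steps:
C(s) = √2
E(y) = √2*√y
B(t) = √2 (B(t) = √2*√1 = √2*1 = √2)
B(0)/(-978 + 1067) = √2/(-978 + 1067) = √2/89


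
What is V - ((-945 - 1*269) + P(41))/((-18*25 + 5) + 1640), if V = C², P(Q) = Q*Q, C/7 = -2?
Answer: 233753/1195 ≈ 195.61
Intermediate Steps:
C = -14 (C = 7*(-2) = -14)
P(Q) = Q²
V = 196 (V = (-14)² = 196)
V - ((-945 - 1*269) + P(41))/((-18*25 + 5) + 1640) = 196 - ((-945 - 1*269) + 41²)/((-18*25 + 5) + 1640) = 196 - ((-945 - 269) + 1681)/((-450 + 5) + 1640) = 196 - (-1214 + 1681)/(-445 + 1640) = 196 - 467/1195 = 233753/1195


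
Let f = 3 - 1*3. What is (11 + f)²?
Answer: 121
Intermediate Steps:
f = 0 (f = 3 - 3 = 0)
(11 + f)² = (11 + 0)² = 11² = 121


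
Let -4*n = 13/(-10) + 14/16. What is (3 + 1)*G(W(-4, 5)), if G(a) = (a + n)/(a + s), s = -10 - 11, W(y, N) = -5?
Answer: 783/1040 ≈ 0.75288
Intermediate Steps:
s = -21
n = 17/160 (n = -(13/(-10) + 14/16)/4 = -(13*(-⅒) + 14*(1/16))/4 = -(-13/10 + 7/8)/4 = -¼*(-17/40) = 17/160 ≈ 0.10625)
G(a) = (17/160 + a)/(-21 + a) (G(a) = (a + 17/160)/(a - 21) = (17/160 + a)/(-21 + a))
(3 + 1)*G(W(-4, 5)) = (3 + 1)*((17/160 - 5)/(-21 - 5)) = 4*(-783/160/(-26)) = 4*(-1/26*(-783/160)) = 4*(783/4160) = 783/1040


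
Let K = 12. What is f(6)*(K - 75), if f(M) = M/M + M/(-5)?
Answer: 63/5 ≈ 12.600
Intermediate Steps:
f(M) = 1 - M/5 (f(M) = 1 + M*(-⅕) = 1 - M/5)
f(6)*(K - 75) = (1 - ⅕*6)*(12 - 75) = (1 - 6/5)*(-63) = -⅕*(-63) = 63/5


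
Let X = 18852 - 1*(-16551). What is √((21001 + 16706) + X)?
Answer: √73110 ≈ 270.39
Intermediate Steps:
X = 35403 (X = 18852 + 16551 = 35403)
√((21001 + 16706) + X) = √((21001 + 16706) + 35403) = √(37707 + 35403) = √73110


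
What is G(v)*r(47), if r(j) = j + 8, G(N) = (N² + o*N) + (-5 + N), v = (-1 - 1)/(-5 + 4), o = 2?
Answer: 275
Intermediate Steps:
v = 2 (v = -2/(-1) = -2*(-1) = 2)
G(N) = -5 + N² + 3*N (G(N) = (N² + 2*N) + (-5 + N) = -5 + N² + 3*N)
r(j) = 8 + j
G(v)*r(47) = (-5 + 2² + 3*2)*(8 + 47) = (-5 + 4 + 6)*55 = 5*55 = 275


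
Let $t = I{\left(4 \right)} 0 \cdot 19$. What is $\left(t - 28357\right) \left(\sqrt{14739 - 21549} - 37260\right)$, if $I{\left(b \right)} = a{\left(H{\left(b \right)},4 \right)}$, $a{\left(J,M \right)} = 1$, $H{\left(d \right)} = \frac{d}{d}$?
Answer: $1056581820 - 28357 i \sqrt{6810} \approx 1.0566 \cdot 10^{9} - 2.3401 \cdot 10^{6} i$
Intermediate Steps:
$H{\left(d \right)} = 1$
$I{\left(b \right)} = 1$
$t = 0$ ($t = 1 \cdot 0 \cdot 19 = 0 \cdot 19 = 0$)
$\left(t - 28357\right) \left(\sqrt{14739 - 21549} - 37260\right) = \left(0 - 28357\right) \left(\sqrt{14739 - 21549} - 37260\right) = - 28357 \left(\sqrt{-6810} - 37260\right) = - 28357 \left(i \sqrt{6810} - 37260\right) = - 28357 \left(-37260 + i \sqrt{6810}\right) = 1056581820 - 28357 i \sqrt{6810}$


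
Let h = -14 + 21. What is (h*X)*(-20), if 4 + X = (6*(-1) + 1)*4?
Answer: 3360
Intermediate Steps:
h = 7
X = -24 (X = -4 + (6*(-1) + 1)*4 = -4 + (-6 + 1)*4 = -4 - 5*4 = -4 - 20 = -24)
(h*X)*(-20) = (7*(-24))*(-20) = -168*(-20) = 3360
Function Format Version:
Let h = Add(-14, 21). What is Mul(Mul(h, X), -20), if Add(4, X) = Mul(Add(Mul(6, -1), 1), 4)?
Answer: 3360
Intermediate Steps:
h = 7
X = -24 (X = Add(-4, Mul(Add(Mul(6, -1), 1), 4)) = Add(-4, Mul(Add(-6, 1), 4)) = Add(-4, Mul(-5, 4)) = Add(-4, -20) = -24)
Mul(Mul(h, X), -20) = Mul(Mul(7, -24), -20) = Mul(-168, -20) = 3360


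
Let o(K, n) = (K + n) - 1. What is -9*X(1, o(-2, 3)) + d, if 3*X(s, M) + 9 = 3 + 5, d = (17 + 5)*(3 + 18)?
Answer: 465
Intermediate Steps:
o(K, n) = -1 + K + n
d = 462 (d = 22*21 = 462)
X(s, M) = -1/3 (X(s, M) = -3 + (3 + 5)/3 = -3 + (1/3)*8 = -3 + 8/3 = -1/3)
-9*X(1, o(-2, 3)) + d = -9*(-1/3) + 462 = 3 + 462 = 465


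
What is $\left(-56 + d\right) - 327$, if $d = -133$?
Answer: $-516$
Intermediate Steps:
$\left(-56 + d\right) - 327 = \left(-56 - 133\right) - 327 = -189 - 327 = -516$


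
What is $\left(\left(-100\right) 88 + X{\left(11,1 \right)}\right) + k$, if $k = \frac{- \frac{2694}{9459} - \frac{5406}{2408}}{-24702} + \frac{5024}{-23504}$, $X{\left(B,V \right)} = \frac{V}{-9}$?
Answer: $- \frac{1212280362356124701}{137754048342456} \approx -8800.3$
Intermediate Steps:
$X{\left(B,V \right)} = - \frac{V}{9}$ ($X{\left(B,V \right)} = V \left(- \frac{1}{9}\right) = - \frac{V}{9}$)
$k = - \frac{29430937140517}{137754048342456}$ ($k = \left(\left(-2694\right) \frac{1}{9459} - \frac{2703}{1204}\right) \left(- \frac{1}{24702}\right) + 5024 \left(- \frac{1}{23504}\right) = \left(- \frac{898}{3153} - \frac{2703}{1204}\right) \left(- \frac{1}{24702}\right) - \frac{314}{1469} = \left(- \frac{9603751}{3796212}\right) \left(- \frac{1}{24702}\right) - \frac{314}{1469} = \frac{9603751}{93774028824} - \frac{314}{1469} = - \frac{29430937140517}{137754048342456} \approx -0.21365$)
$\left(\left(-100\right) 88 + X{\left(11,1 \right)}\right) + k = \left(\left(-100\right) 88 - \frac{1}{9}\right) - \frac{29430937140517}{137754048342456} = \left(-8800 - \frac{1}{9}\right) - \frac{29430937140517}{137754048342456} = - \frac{79201}{9} - \frac{29430937140517}{137754048342456} = - \frac{1212280362356124701}{137754048342456}$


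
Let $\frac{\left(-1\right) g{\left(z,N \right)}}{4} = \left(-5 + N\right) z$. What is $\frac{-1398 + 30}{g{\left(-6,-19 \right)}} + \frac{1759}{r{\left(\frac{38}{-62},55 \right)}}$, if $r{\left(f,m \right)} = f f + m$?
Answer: $\frac{1816787}{53216} \approx 34.14$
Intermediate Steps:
$g{\left(z,N \right)} = - 4 z \left(-5 + N\right)$ ($g{\left(z,N \right)} = - 4 \left(-5 + N\right) z = - 4 z \left(-5 + N\right)$)
$r{\left(f,m \right)} = m + f^{2}$ ($r{\left(f,m \right)} = f^{2} + m = m + f^{2}$)
$\frac{-1398 + 30}{g{\left(-6,-19 \right)}} + \frac{1759}{r{\left(\frac{38}{-62},55 \right)}} = \frac{-1398 + 30}{4 \left(-6\right) \left(5 - -19\right)} + \frac{1759}{55 + \left(\frac{38}{-62}\right)^{2}} = - \frac{1368}{4 \left(-6\right) \left(5 + 19\right)} + \frac{1759}{55 + \left(38 \left(- \frac{1}{62}\right)\right)^{2}} = - \frac{1368}{4 \left(-6\right) 24} + \frac{1759}{55 + \left(- \frac{19}{31}\right)^{2}} = - \frac{1368}{-576} + \frac{1759}{55 + \frac{361}{961}} = \left(-1368\right) \left(- \frac{1}{576}\right) + \frac{1759}{\frac{53216}{961}} = \frac{19}{8} + 1759 \cdot \frac{961}{53216} = \frac{19}{8} + \frac{1690399}{53216} = \frac{1816787}{53216}$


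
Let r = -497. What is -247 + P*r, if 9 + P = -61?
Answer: 34543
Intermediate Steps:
P = -70 (P = -9 - 61 = -70)
-247 + P*r = -247 - 70*(-497) = -247 + 34790 = 34543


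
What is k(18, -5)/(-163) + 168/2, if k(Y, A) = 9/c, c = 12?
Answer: 54765/652 ≈ 83.995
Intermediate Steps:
k(Y, A) = ¾ (k(Y, A) = 9/12 = 9*(1/12) = ¾)
k(18, -5)/(-163) + 168/2 = (¾)/(-163) + 168/2 = (¾)*(-1/163) + 168*(½) = -3/652 + 84 = 54765/652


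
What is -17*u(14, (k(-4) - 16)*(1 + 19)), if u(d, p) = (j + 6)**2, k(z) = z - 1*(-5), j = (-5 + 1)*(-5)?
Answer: -11492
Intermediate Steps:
j = 20 (j = -4*(-5) = 20)
k(z) = 5 + z (k(z) = z + 5 = 5 + z)
u(d, p) = 676 (u(d, p) = (20 + 6)**2 = 26**2 = 676)
-17*u(14, (k(-4) - 16)*(1 + 19)) = -17*676 = -11492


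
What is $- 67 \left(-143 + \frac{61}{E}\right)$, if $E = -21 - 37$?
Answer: $\frac{559785}{58} \approx 9651.5$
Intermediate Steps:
$E = -58$ ($E = -21 - 37 = -58$)
$- 67 \left(-143 + \frac{61}{E}\right) = - 67 \left(-143 + \frac{61}{-58}\right) = - 67 \left(-143 + 61 \left(- \frac{1}{58}\right)\right) = - 67 \left(-143 - \frac{61}{58}\right) = \left(-67\right) \left(- \frac{8355}{58}\right) = \frac{559785}{58}$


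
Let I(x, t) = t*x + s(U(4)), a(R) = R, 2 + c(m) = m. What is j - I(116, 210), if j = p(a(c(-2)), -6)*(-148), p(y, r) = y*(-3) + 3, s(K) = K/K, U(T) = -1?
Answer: -26581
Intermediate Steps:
s(K) = 1
c(m) = -2 + m
p(y, r) = 3 - 3*y (p(y, r) = -3*y + 3 = 3 - 3*y)
j = -2220 (j = (3 - 3*(-2 - 2))*(-148) = (3 - 3*(-4))*(-148) = (3 + 12)*(-148) = 15*(-148) = -2220)
I(x, t) = 1 + t*x (I(x, t) = t*x + 1 = 1 + t*x)
j - I(116, 210) = -2220 - (1 + 210*116) = -2220 - (1 + 24360) = -2220 - 1*24361 = -2220 - 24361 = -26581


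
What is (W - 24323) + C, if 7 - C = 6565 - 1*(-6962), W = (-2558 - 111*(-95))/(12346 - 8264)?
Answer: -154467139/4082 ≈ -37841.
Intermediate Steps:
W = 7987/4082 (W = (-2558 + 10545)/4082 = 7987*(1/4082) = 7987/4082 ≈ 1.9566)
C = -13520 (C = 7 - (6565 - 1*(-6962)) = 7 - (6565 + 6962) = 7 - 1*13527 = 7 - 13527 = -13520)
(W - 24323) + C = (7987/4082 - 24323) - 13520 = -99278499/4082 - 13520 = -154467139/4082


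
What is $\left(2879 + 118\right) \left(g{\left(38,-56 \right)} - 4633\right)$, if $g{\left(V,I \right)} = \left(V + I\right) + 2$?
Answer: $-13933053$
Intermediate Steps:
$g{\left(V,I \right)} = 2 + I + V$ ($g{\left(V,I \right)} = \left(I + V\right) + 2 = 2 + I + V$)
$\left(2879 + 118\right) \left(g{\left(38,-56 \right)} - 4633\right) = \left(2879 + 118\right) \left(\left(2 - 56 + 38\right) - 4633\right) = 2997 \left(-16 - 4633\right) = 2997 \left(-4649\right) = -13933053$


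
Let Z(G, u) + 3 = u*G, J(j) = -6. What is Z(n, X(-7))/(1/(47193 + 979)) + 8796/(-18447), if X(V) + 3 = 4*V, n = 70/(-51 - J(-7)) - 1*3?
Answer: 368484750844/55341 ≈ 6.6584e+6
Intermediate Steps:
n = -41/9 (n = 70/(-51 - 1*(-6)) - 1*3 = 70/(-51 + 6) - 3 = 70/(-45) - 3 = 70*(-1/45) - 3 = -14/9 - 3 = -41/9 ≈ -4.5556)
X(V) = -3 + 4*V
Z(G, u) = -3 + G*u (Z(G, u) = -3 + u*G = -3 + G*u)
Z(n, X(-7))/(1/(47193 + 979)) + 8796/(-18447) = (-3 - 41*(-3 + 4*(-7))/9)/(1/(47193 + 979)) + 8796/(-18447) = (-3 - 41*(-3 - 28)/9)/(1/48172) + 8796*(-1/18447) = (-3 - 41/9*(-31))/(1/48172) - 2932/6149 = (-3 + 1271/9)*48172 - 2932/6149 = (1244/9)*48172 - 2932/6149 = 59925968/9 - 2932/6149 = 368484750844/55341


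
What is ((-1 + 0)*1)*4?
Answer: -4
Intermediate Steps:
((-1 + 0)*1)*4 = -1*1*4 = -1*4 = -4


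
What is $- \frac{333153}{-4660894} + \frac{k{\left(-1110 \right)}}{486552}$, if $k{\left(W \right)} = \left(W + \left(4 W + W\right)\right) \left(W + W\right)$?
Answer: $\frac{2878097759469}{94490304062} \approx 30.459$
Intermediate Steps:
$k{\left(W \right)} = 12 W^{2}$ ($k{\left(W \right)} = \left(W + 5 W\right) 2 W = 6 W 2 W = 12 W^{2}$)
$- \frac{333153}{-4660894} + \frac{k{\left(-1110 \right)}}{486552} = - \frac{333153}{-4660894} + \frac{12 \left(-1110\right)^{2}}{486552} = \left(-333153\right) \left(- \frac{1}{4660894}\right) + 12 \cdot 1232100 \cdot \frac{1}{486552} = \frac{333153}{4660894} + 14785200 \cdot \frac{1}{486552} = \frac{333153}{4660894} + \frac{616050}{20273} = \frac{2878097759469}{94490304062}$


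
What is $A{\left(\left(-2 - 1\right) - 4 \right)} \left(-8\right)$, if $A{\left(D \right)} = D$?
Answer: $56$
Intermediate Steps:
$A{\left(\left(-2 - 1\right) - 4 \right)} \left(-8\right) = \left(\left(-2 - 1\right) - 4\right) \left(-8\right) = \left(-3 - 4\right) \left(-8\right) = \left(-7\right) \left(-8\right) = 56$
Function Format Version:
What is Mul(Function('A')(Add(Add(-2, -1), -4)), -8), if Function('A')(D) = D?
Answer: 56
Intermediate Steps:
Mul(Function('A')(Add(Add(-2, -1), -4)), -8) = Mul(Add(Add(-2, -1), -4), -8) = Mul(Add(-3, -4), -8) = Mul(-7, -8) = 56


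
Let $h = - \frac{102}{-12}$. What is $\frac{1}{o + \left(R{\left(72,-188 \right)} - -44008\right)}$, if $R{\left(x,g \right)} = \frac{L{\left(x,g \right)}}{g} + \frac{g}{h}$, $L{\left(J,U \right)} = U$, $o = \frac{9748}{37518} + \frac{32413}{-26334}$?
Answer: $\frac{2799330534}{123131104659265} \approx 2.2735 \cdot 10^{-5}$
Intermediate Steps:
$o = - \frac{159894517}{164666502}$ ($o = 9748 \cdot \frac{1}{37518} + 32413 \left(- \frac{1}{26334}\right) = \frac{4874}{18759} - \frac{32413}{26334} = - \frac{159894517}{164666502} \approx -0.97102$)
$h = \frac{17}{2}$ ($h = \left(-102\right) \left(- \frac{1}{12}\right) = \frac{17}{2} \approx 8.5$)
$R{\left(x,g \right)} = 1 + \frac{2 g}{17}$ ($R{\left(x,g \right)} = \frac{g}{g} + \frac{g}{\frac{17}{2}} = 1 + g \frac{2}{17} = 1 + \frac{2 g}{17}$)
$\frac{1}{o + \left(R{\left(72,-188 \right)} - -44008\right)} = \frac{1}{- \frac{159894517}{164666502} + \left(\left(1 + \frac{2}{17} \left(-188\right)\right) - -44008\right)} = \frac{1}{- \frac{159894517}{164666502} + \left(\left(1 - \frac{376}{17}\right) + 44008\right)} = \frac{1}{- \frac{159894517}{164666502} + \left(- \frac{359}{17} + 44008\right)} = \frac{1}{- \frac{159894517}{164666502} + \frac{747777}{17}} = \frac{1}{\frac{123131104659265}{2799330534}} = \frac{2799330534}{123131104659265}$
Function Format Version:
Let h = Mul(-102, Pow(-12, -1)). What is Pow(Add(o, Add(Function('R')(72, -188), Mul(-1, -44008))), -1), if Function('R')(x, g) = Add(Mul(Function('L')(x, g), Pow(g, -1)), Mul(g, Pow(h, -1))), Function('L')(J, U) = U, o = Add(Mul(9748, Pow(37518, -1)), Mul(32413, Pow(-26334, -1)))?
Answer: Rational(2799330534, 123131104659265) ≈ 2.2735e-5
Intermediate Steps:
o = Rational(-159894517, 164666502) (o = Add(Mul(9748, Rational(1, 37518)), Mul(32413, Rational(-1, 26334))) = Add(Rational(4874, 18759), Rational(-32413, 26334)) = Rational(-159894517, 164666502) ≈ -0.97102)
h = Rational(17, 2) (h = Mul(-102, Rational(-1, 12)) = Rational(17, 2) ≈ 8.5000)
Function('R')(x, g) = Add(1, Mul(Rational(2, 17), g)) (Function('R')(x, g) = Add(Mul(g, Pow(g, -1)), Mul(g, Pow(Rational(17, 2), -1))) = Add(1, Mul(g, Rational(2, 17))) = Add(1, Mul(Rational(2, 17), g)))
Pow(Add(o, Add(Function('R')(72, -188), Mul(-1, -44008))), -1) = Pow(Add(Rational(-159894517, 164666502), Add(Add(1, Mul(Rational(2, 17), -188)), Mul(-1, -44008))), -1) = Pow(Add(Rational(-159894517, 164666502), Add(Add(1, Rational(-376, 17)), 44008)), -1) = Pow(Add(Rational(-159894517, 164666502), Add(Rational(-359, 17), 44008)), -1) = Pow(Add(Rational(-159894517, 164666502), Rational(747777, 17)), -1) = Pow(Rational(123131104659265, 2799330534), -1) = Rational(2799330534, 123131104659265)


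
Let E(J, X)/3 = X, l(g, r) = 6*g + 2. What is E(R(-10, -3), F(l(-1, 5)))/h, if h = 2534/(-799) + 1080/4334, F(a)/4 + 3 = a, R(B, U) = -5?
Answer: 72720186/2529859 ≈ 28.745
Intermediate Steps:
l(g, r) = 2 + 6*g
F(a) = -12 + 4*a
E(J, X) = 3*X
h = -5059718/1731433 (h = 2534*(-1/799) + 1080*(1/4334) = -2534/799 + 540/2167 = -5059718/1731433 ≈ -2.9223)
E(R(-10, -3), F(l(-1, 5)))/h = (3*(-12 + 4*(2 + 6*(-1))))/(-5059718/1731433) = (3*(-12 + 4*(2 - 6)))*(-1731433/5059718) = (3*(-12 + 4*(-4)))*(-1731433/5059718) = (3*(-12 - 16))*(-1731433/5059718) = (3*(-28))*(-1731433/5059718) = -84*(-1731433/5059718) = 72720186/2529859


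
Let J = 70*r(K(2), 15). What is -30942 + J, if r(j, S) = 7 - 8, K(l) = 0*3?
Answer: -31012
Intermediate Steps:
K(l) = 0
r(j, S) = -1
J = -70 (J = 70*(-1) = -70)
-30942 + J = -30942 - 70 = -31012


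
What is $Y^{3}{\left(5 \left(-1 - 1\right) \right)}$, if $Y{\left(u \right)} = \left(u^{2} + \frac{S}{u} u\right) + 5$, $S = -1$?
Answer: $1124864$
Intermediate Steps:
$Y{\left(u \right)} = 4 + u^{2}$ ($Y{\left(u \right)} = \left(u^{2} + - \frac{1}{u} u\right) + 5 = \left(u^{2} - 1\right) + 5 = \left(-1 + u^{2}\right) + 5 = 4 + u^{2}$)
$Y^{3}{\left(5 \left(-1 - 1\right) \right)} = \left(4 + \left(5 \left(-1 - 1\right)\right)^{2}\right)^{3} = \left(4 + \left(5 \left(-2\right)\right)^{2}\right)^{3} = \left(4 + \left(-10\right)^{2}\right)^{3} = \left(4 + 100\right)^{3} = 104^{3} = 1124864$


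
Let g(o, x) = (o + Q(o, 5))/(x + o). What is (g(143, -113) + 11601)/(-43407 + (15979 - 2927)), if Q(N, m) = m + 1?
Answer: -26783/70050 ≈ -0.38234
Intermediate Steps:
Q(N, m) = 1 + m
g(o, x) = (6 + o)/(o + x) (g(o, x) = (o + (1 + 5))/(x + o) = (o + 6)/(o + x) = (6 + o)/(o + x))
(g(143, -113) + 11601)/(-43407 + (15979 - 2927)) = ((6 + 143)/(143 - 113) + 11601)/(-43407 + (15979 - 2927)) = (149/30 + 11601)/(-43407 + 13052) = ((1/30)*149 + 11601)/(-30355) = (149/30 + 11601)*(-1/30355) = (348179/30)*(-1/30355) = -26783/70050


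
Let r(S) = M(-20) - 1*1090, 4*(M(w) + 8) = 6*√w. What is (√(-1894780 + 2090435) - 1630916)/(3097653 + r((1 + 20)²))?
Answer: -168340703146/319621762269 + 206437*√195655/639243524538 - I*√39131/639243524538 + 815458*I*√5/1598108811345 ≈ -0.52654 + 1.1407e-6*I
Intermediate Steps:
M(w) = -8 + 3*√w/2 (M(w) = -8 + (6*√w)/4 = -8 + 3*√w/2)
r(S) = -1098 + 3*I*√5 (r(S) = (-8 + 3*√(-20)/2) - 1*1090 = (-8 + 3*(2*I*√5)/2) - 1090 = (-8 + 3*I*√5) - 1090 = -1098 + 3*I*√5)
(√(-1894780 + 2090435) - 1630916)/(3097653 + r((1 + 20)²)) = (√(-1894780 + 2090435) - 1630916)/(3097653 + (-1098 + 3*I*√5)) = (√195655 - 1630916)/(3096555 + 3*I*√5) = (-1630916 + √195655)/(3096555 + 3*I*√5)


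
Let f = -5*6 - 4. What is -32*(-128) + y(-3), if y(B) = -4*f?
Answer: 4232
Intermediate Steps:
f = -34 (f = -30 - 4 = -34)
y(B) = 136 (y(B) = -4*(-34) = 136)
-32*(-128) + y(-3) = -32*(-128) + 136 = 4096 + 136 = 4232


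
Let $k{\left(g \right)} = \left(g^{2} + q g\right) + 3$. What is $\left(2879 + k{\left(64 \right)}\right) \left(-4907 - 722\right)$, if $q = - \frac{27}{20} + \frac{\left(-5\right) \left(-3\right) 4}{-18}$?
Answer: $- \frac{563879446}{15} \approx -3.7592 \cdot 10^{7}$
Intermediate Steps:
$q = - \frac{281}{60}$ ($q = \left(-27\right) \frac{1}{20} + 15 \cdot 4 \left(- \frac{1}{18}\right) = - \frac{27}{20} + 60 \left(- \frac{1}{18}\right) = - \frac{27}{20} - \frac{10}{3} = - \frac{281}{60} \approx -4.6833$)
$k{\left(g \right)} = 3 + g^{2} - \frac{281 g}{60}$ ($k{\left(g \right)} = \left(g^{2} - \frac{281 g}{60}\right) + 3 = 3 + g^{2} - \frac{281 g}{60}$)
$\left(2879 + k{\left(64 \right)}\right) \left(-4907 - 722\right) = \left(2879 + \left(3 + 64^{2} - \frac{4496}{15}\right)\right) \left(-4907 - 722\right) = \left(2879 + \left(3 + 4096 - \frac{4496}{15}\right)\right) \left(-5629\right) = \left(2879 + \frac{56989}{15}\right) \left(-5629\right) = \frac{100174}{15} \left(-5629\right) = - \frac{563879446}{15}$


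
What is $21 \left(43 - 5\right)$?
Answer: $798$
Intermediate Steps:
$21 \left(43 - 5\right) = 21 \cdot 38 = 798$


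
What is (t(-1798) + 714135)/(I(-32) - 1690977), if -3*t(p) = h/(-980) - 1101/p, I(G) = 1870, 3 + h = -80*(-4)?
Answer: -1775636311/4199822340 ≈ -0.42279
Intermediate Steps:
h = 317 (h = -3 - 80*(-4) = -3 + 320 = 317)
t(p) = 317/2940 + 367/p (t(p) = -(317/(-980) - 1101/p)/3 = -(317*(-1/980) - 1101/p)/3 = -(-317/980 - 1101/p)/3 = 317/2940 + 367/p)
(t(-1798) + 714135)/(I(-32) - 1690977) = ((317/2940 + 367/(-1798)) + 714135)/(1870 - 1690977) = ((317/2940 + 367*(-1/1798)) + 714135)/(-1689107) = ((317/2940 - 367/1798) + 714135)*(-1/1689107) = (-254507/2643060 + 714135)*(-1/1689107) = (1887501398593/2643060)*(-1/1689107) = -1775636311/4199822340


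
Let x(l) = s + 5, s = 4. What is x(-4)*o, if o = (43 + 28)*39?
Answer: 24921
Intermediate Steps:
o = 2769 (o = 71*39 = 2769)
x(l) = 9 (x(l) = 4 + 5 = 9)
x(-4)*o = 9*2769 = 24921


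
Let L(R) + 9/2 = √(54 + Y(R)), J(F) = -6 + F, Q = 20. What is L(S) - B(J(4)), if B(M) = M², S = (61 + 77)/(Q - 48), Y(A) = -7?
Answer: -17/2 + √47 ≈ -1.6443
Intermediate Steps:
S = -69/14 (S = (61 + 77)/(20 - 48) = 138/(-28) = 138*(-1/28) = -69/14 ≈ -4.9286)
L(R) = -9/2 + √47 (L(R) = -9/2 + √(54 - 7) = -9/2 + √47)
L(S) - B(J(4)) = (-9/2 + √47) - (-6 + 4)² = (-9/2 + √47) - 1*(-2)² = (-9/2 + √47) - 1*4 = (-9/2 + √47) - 4 = -17/2 + √47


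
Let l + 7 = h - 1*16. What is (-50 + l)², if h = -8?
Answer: 6561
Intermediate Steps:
l = -31 (l = -7 + (-8 - 1*16) = -7 + (-8 - 16) = -7 - 24 = -31)
(-50 + l)² = (-50 - 31)² = (-81)² = 6561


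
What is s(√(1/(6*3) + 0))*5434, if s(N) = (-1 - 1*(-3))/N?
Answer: 32604*√2 ≈ 46109.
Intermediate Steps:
s(N) = 2/N (s(N) = (-1 + 3)/N = 2/N)
s(√(1/(6*3) + 0))*5434 = (2/(√(1/(6*3) + 0)))*5434 = (2/(√(1/18 + 0)))*5434 = (2/(√(1/18)))*5434 = (2/((√2/6)))*5434 = (2*(3*√2))*5434 = (6*√2)*5434 = 32604*√2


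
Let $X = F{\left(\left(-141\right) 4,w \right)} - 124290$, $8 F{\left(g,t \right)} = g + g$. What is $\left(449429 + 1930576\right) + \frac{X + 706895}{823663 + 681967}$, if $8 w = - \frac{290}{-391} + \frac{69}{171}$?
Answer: $\frac{1791703755307}{752815} \approx 2.38 \cdot 10^{6}$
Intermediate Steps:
$w = \frac{25523}{178296}$ ($w = \frac{- \frac{290}{-391} + \frac{69}{171}}{8} = \frac{\left(-290\right) \left(- \frac{1}{391}\right) + 69 \cdot \frac{1}{171}}{8} = \frac{\frac{290}{391} + \frac{23}{57}}{8} = \frac{1}{8} \cdot \frac{25523}{22287} = \frac{25523}{178296} \approx 0.14315$)
$F{\left(g,t \right)} = \frac{g}{4}$ ($F{\left(g,t \right)} = \frac{g + g}{8} = \frac{2 g}{8} = \frac{g}{4}$)
$X = -124431$ ($X = \frac{\left(-141\right) 4}{4} - 124290 = \frac{1}{4} \left(-564\right) - 124290 = -141 - 124290 = -124431$)
$\left(449429 + 1930576\right) + \frac{X + 706895}{823663 + 681967} = \left(449429 + 1930576\right) + \frac{-124431 + 706895}{823663 + 681967} = 2380005 + \frac{582464}{1505630} = 2380005 + 582464 \cdot \frac{1}{1505630} = 2380005 + \frac{291232}{752815} = \frac{1791703755307}{752815}$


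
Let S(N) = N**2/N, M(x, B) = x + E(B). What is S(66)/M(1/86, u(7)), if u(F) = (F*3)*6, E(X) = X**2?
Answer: 5676/1365337 ≈ 0.0041572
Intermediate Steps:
u(F) = 18*F (u(F) = (3*F)*6 = 18*F)
M(x, B) = x + B**2
S(N) = N
S(66)/M(1/86, u(7)) = 66/(1/86 + (18*7)**2) = 66/(1/86 + 126**2) = 66/(1/86 + 15876) = 66/(1365337/86) = 66*(86/1365337) = 5676/1365337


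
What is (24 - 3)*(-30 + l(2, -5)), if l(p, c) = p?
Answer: -588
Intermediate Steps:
(24 - 3)*(-30 + l(2, -5)) = (24 - 3)*(-30 + 2) = 21*(-28) = -588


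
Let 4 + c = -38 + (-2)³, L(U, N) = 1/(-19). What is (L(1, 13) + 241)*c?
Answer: -228900/19 ≈ -12047.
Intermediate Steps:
L(U, N) = -1/19
c = -50 (c = -4 + (-38 + (-2)³) = -4 + (-38 - 8) = -4 - 46 = -50)
(L(1, 13) + 241)*c = (-1/19 + 241)*(-50) = (4578/19)*(-50) = -228900/19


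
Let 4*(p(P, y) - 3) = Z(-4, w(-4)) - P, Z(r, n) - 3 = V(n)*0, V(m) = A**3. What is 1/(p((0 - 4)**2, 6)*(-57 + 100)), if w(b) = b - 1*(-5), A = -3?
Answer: -4/43 ≈ -0.093023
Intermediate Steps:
V(m) = -27 (V(m) = (-3)**3 = -27)
w(b) = 5 + b (w(b) = b + 5 = 5 + b)
Z(r, n) = 3 (Z(r, n) = 3 - 27*0 = 3 + 0 = 3)
p(P, y) = 15/4 - P/4 (p(P, y) = 3 + (3 - P)/4 = 3 + (3/4 - P/4) = 15/4 - P/4)
1/(p((0 - 4)**2, 6)*(-57 + 100)) = 1/((15/4 - (0 - 4)**2/4)*(-57 + 100)) = 1/((15/4 - 1/4*(-4)**2)*43) = 1/((15/4 - 1/4*16)*43) = 1/((15/4 - 4)*43) = 1/(-1/4*43) = 1/(-43/4) = -4/43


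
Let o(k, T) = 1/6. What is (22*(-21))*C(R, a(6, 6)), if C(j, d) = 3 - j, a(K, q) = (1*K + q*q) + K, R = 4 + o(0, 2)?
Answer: 539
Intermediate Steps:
o(k, T) = ⅙
R = 25/6 (R = 4 + ⅙ = 25/6 ≈ 4.1667)
a(K, q) = q² + 2*K (a(K, q) = (K + q²) + K = q² + 2*K)
(22*(-21))*C(R, a(6, 6)) = (22*(-21))*(3 - 1*25/6) = -462*(3 - 25/6) = -462*(-7/6) = 539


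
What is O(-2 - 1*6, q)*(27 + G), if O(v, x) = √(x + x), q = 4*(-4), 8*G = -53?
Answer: 163*I*√2/2 ≈ 115.26*I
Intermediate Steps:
G = -53/8 (G = (⅛)*(-53) = -53/8 ≈ -6.6250)
q = -16
O(v, x) = √2*√x (O(v, x) = √(2*x) = √2*√x)
O(-2 - 1*6, q)*(27 + G) = (√2*√(-16))*(27 - 53/8) = (√2*(4*I))*(163/8) = (4*I*√2)*(163/8) = 163*I*√2/2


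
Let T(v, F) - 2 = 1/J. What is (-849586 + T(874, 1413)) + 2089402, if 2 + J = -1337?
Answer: 1660116301/1339 ≈ 1.2398e+6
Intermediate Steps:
J = -1339 (J = -2 - 1337 = -1339)
T(v, F) = 2677/1339 (T(v, F) = 2 + 1/(-1339) = 2 - 1/1339 = 2677/1339)
(-849586 + T(874, 1413)) + 2089402 = (-849586 + 2677/1339) + 2089402 = -1137592977/1339 + 2089402 = 1660116301/1339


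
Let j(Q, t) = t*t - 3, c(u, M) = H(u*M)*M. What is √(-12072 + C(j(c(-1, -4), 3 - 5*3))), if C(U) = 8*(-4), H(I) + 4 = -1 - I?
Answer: 2*I*√3026 ≈ 110.02*I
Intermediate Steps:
H(I) = -5 - I (H(I) = -4 + (-1 - I) = -5 - I)
c(u, M) = M*(-5 - M*u) (c(u, M) = (-5 - u*M)*M = (-5 - M*u)*M = M*(-5 - M*u))
j(Q, t) = -3 + t² (j(Q, t) = t² - 3 = -3 + t²)
C(U) = -32
√(-12072 + C(j(c(-1, -4), 3 - 5*3))) = √(-12072 - 32) = √(-12104) = 2*I*√3026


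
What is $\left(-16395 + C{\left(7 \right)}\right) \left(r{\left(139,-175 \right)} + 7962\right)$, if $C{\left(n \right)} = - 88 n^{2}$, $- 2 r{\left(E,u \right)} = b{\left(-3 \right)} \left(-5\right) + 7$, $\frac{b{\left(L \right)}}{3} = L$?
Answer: $-164330752$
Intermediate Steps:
$b{\left(L \right)} = 3 L$
$r{\left(E,u \right)} = -26$ ($r{\left(E,u \right)} = - \frac{3 \left(-3\right) \left(-5\right) + 7}{2} = - \frac{\left(-9\right) \left(-5\right) + 7}{2} = - \frac{45 + 7}{2} = \left(- \frac{1}{2}\right) 52 = -26$)
$\left(-16395 + C{\left(7 \right)}\right) \left(r{\left(139,-175 \right)} + 7962\right) = \left(-16395 - 88 \cdot 7^{2}\right) \left(-26 + 7962\right) = \left(-16395 - 4312\right) 7936 = \left(-20707\right) 7936 = -164330752$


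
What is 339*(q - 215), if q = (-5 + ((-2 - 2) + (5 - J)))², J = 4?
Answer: -51189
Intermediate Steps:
q = 64 (q = (-5 + ((-2 - 2) + (5 - 1*4)))² = (-5 + (-4 + (5 - 4)))² = (-5 + (-4 + 1))² = (-5 - 3)² = (-8)² = 64)
339*(q - 215) = 339*(64 - 215) = 339*(-151) = -51189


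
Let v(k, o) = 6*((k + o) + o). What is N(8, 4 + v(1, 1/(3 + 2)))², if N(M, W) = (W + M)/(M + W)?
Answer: 1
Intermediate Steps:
v(k, o) = 6*k + 12*o (v(k, o) = 6*(k + 2*o) = 6*k + 12*o)
N(M, W) = 1 (N(M, W) = (M + W)/(M + W) = 1)
N(8, 4 + v(1, 1/(3 + 2)))² = 1² = 1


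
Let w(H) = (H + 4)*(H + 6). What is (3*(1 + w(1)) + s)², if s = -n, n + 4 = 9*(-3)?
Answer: 19321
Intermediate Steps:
w(H) = (4 + H)*(6 + H)
n = -31 (n = -4 + 9*(-3) = -4 - 27 = -31)
s = 31 (s = -1*(-31) = 31)
(3*(1 + w(1)) + s)² = (3*(1 + (24 + 1² + 10*1)) + 31)² = (3*(1 + (24 + 1 + 10)) + 31)² = (3*(1 + 35) + 31)² = (3*36 + 31)² = (108 + 31)² = 139² = 19321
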